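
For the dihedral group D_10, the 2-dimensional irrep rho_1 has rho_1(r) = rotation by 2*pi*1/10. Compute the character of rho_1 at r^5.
chi_{rho_1}(r^5) = 2*cos(2*pi*1*5/10) = -2

Justification: rho_1(r^5) is rotation by angle 2*pi*1*5/10, whose trace is 2*cos(2*pi*1*5/10) = -2.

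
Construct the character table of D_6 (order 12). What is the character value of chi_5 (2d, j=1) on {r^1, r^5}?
Conjugacy classes: {e} of size 1, {r^3} of size 1, {r^1, r^5} of size 2, {r^2, r^4} of size 2, {s, sr^2, ...} of size 3, {sr, sr^3, ...} of size 3.
Character table:
  irrep \ class              {e} (size 1)  {r^3} (size 1)  {r^1, r^5} (size 2)  {r^2, r^4} (size 2)  {s, sr^2, ...} (size 3)  {sr, sr^3, ...} (size 3)
  chi_1 (triv)               1             1               1                    1                    1                        1                       
  chi_2 (sign: r->1, s->-1)  1             1               1                    1                    -1                       -1                      
  chi_3 (r->-1, s->1)        1             -1              -1                   1                    1                        -1                      
  chi_4 (r->-1, s->-1)       1             -1              -1                   1                    -1                       1                       
  chi_5 (2d, j=1)            2             -2              1                    -1                   0                        0                       
  chi_6 (2d, j=2)            2             2               -1                   -1                   0                        0                       

Spot check: chi_5 (2d, j=1) on {r^1, r^5} = 1.

Solution. D_6 has order 2*6 = 12 with 6 conjugacy classes, hence 6 irreducibles. Sum of squared dims 1 + 1 + 1 + 1 + 4 + 4 = 12 = |G|. Linear characters come from the abelianisation; the 2-dimensional irreps have character r^k -> 2*cos(2*pi*j*k/6), reflections -> 0.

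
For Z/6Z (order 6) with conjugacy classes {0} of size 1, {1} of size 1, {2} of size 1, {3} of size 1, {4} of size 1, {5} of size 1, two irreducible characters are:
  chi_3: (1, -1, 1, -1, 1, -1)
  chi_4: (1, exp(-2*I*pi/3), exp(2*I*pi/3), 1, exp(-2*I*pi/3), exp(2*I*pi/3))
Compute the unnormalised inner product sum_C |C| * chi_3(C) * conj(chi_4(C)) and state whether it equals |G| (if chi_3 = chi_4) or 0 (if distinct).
Sum = 0; so <chi_3, chi_4> = 0 (distinct irreducibles are orthogonal).

Argument: Compute term by term over conjugacy classes (|C| * chi_3(C) * conj(chi_4(C))):
  1*(1)*conj(1) + 1*(-1)*conj(exp(-2*I*pi/3)) + 1*(1)*conj(exp(2*I*pi/3)) + 1*(-1)*conj(1) + 1*(1)*conj(exp(-2*I*pi/3)) + 1*(-1)*conj(exp(2*I*pi/3))
  = (1) + (-exp(2*I*pi/3)) + (exp(-2*I*pi/3)) + (-1) + (exp(2*I*pi/3)) + (-exp(-2*I*pi/3))
  = 0.
(Exp terms are combined using exp(i*s)*conj(exp(i*t)) = exp(i*(s-t)), and sums of them are collapsed using the identity that for every m > 1 the m distinct m-th roots of unity sum to 0, e.g. 1 + exp(2*I*pi/3) + exp(-2*I*pi/3) = 0.)
Dividing by |G| = 6 gives 0/6 = 0, matching the row-orthogonality relation <chi_3, chi_4> = [chi_3 = chi_4].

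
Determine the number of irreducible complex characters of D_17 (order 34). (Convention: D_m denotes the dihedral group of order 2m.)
10

Solution. The number of irreducible complex representations of a finite group equals its number of conjugacy classes. D_17 has 10 conjugacy classes ((n+3)/2 for n odd), so D_17 (order 34) has exactly 10 irreducible complex representations.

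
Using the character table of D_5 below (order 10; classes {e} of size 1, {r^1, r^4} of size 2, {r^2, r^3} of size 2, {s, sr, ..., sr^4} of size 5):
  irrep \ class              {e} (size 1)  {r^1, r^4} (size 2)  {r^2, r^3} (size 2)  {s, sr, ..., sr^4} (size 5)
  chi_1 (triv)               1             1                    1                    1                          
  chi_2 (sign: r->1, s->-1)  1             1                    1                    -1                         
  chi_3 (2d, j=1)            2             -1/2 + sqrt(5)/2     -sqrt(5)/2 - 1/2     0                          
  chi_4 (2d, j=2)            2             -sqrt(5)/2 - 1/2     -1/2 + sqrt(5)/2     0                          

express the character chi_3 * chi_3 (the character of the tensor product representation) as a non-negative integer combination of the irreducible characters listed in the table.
chi_3 tensor chi_3 = chi_1 + chi_2 + chi_4 (all other irreducibles have multiplicity 0).

Proof sketch: The character of a tensor product is the pointwise product (chi_3 * chi_3)(C) = chi_3(C) * chi_3(C):
  {e}: (2)*(2), {r^1, r^4}: (-1/2 + sqrt(5)/2)*(-1/2 + sqrt(5)/2), {r^2, r^3}: (-sqrt(5)/2 - 1/2)*(-sqrt(5)/2 - 1/2), {s, sr, ..., sr^4}: (0)*(0)
so (chi_3 * chi_3) takes values
  {e} -> 4, {r^1, r^4} -> 3/2 - sqrt(5)/2, {r^2, r^3} -> sqrt(5)/2 + 3/2, {s, sr, ..., sr^4} -> 0.
Now take the inner product of this character with each irreducible chi from the table, <chi_3*chi_3, chi> = (1/10) sum_C |C| (chi_3*chi_3)(C) conj(chi(C)):
  <chi_3*chi_3, chi_1> = (1/10)[1*(4)*conj(1) + 2*(3/2 - sqrt(5)/2)*conj(1) + 2*(sqrt(5)/2 + 3/2)*conj(1) + 5*(0)*conj(1)]
      = (1/10)[(4) + (3 - sqrt(5)) + (sqrt(5) + 3) + (0)] = 10/10 = 1
  <chi_3*chi_3, chi_2> = (1/10)[1*(4)*conj(1) + 2*(3/2 - sqrt(5)/2)*conj(1) + 2*(sqrt(5)/2 + 3/2)*conj(1) + 5*(0)*conj(-1)]
      = (1/10)[(4) + (3 - sqrt(5)) + (sqrt(5) + 3) + (0)] = 10/10 = 1
  <chi_3*chi_3, chi_3> = (1/10)[1*(4)*conj(2) + 2*(3/2 - sqrt(5)/2)*conj(-1/2 + sqrt(5)/2) + 2*(sqrt(5)/2 + 3/2)*conj(-sqrt(5)/2 - 1/2) + 5*(0)*conj(0)]
      = (1/10)[(8) + (-4 + 2*sqrt(5)) + (-2*sqrt(5) - 4) + (0)] = 0/10 = 0
  <chi_3*chi_3, chi_4> = (1/10)[1*(4)*conj(2) + 2*(3/2 - sqrt(5)/2)*conj(-sqrt(5)/2 - 1/2) + 2*(sqrt(5)/2 + 3/2)*conj(-1/2 + sqrt(5)/2) + 5*(0)*conj(0)]
      = (1/10)[(8) + (1 - sqrt(5)) + (1 + sqrt(5)) + (0)] = 10/10 = 1
Hence the multiplicities are chi_1: 1, chi_2: 1, chi_4: 1. Dimension check: dim(chi_3)*dim(chi_3) = 2*2 = 4 and sum (mult * dim) = 1*1 + 1*1 + 1*2 = 4.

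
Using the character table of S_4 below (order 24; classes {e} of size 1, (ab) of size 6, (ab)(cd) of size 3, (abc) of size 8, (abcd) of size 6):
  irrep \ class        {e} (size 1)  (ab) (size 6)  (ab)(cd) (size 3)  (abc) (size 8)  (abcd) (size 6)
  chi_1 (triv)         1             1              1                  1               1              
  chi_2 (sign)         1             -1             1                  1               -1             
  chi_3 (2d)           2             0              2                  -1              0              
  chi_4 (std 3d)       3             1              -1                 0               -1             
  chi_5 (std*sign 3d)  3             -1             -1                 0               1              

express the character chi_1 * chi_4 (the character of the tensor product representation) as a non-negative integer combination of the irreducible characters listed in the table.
chi_1 tensor chi_4 = chi_4 (all other irreducibles have multiplicity 0).

The character of a tensor product is the pointwise product (chi_1 * chi_4)(C) = chi_1(C) * chi_4(C):
  {e}: (1)*(3), (ab): (1)*(1), (ab)(cd): (1)*(-1), (abc): (1)*(0), (abcd): (1)*(-1)
so (chi_1 * chi_4) takes values
  {e} -> 3, (ab) -> 1, (ab)(cd) -> -1, (abc) -> 0, (abcd) -> -1.
Now take the inner product of this character with each irreducible chi from the table, <chi_1*chi_4, chi> = (1/24) sum_C |C| (chi_1*chi_4)(C) conj(chi(C)):
  <chi_1*chi_4, chi_1> = (1/24)[1*(3)*conj(1) + 6*(1)*conj(1) + 3*(-1)*conj(1) + 8*(0)*conj(1) + 6*(-1)*conj(1)]
      = (1/24)[(3) + (6) + (-3) + (0) + (-6)] = 0/24 = 0
  <chi_1*chi_4, chi_2> = (1/24)[1*(3)*conj(1) + 6*(1)*conj(-1) + 3*(-1)*conj(1) + 8*(0)*conj(1) + 6*(-1)*conj(-1)]
      = (1/24)[(3) + (-6) + (-3) + (0) + (6)] = 0/24 = 0
  <chi_1*chi_4, chi_3> = (1/24)[1*(3)*conj(2) + 6*(1)*conj(0) + 3*(-1)*conj(2) + 8*(0)*conj(-1) + 6*(-1)*conj(0)]
      = (1/24)[(6) + (0) + (-6) + (0) + (0)] = 0/24 = 0
  <chi_1*chi_4, chi_4> = (1/24)[1*(3)*conj(3) + 6*(1)*conj(1) + 3*(-1)*conj(-1) + 8*(0)*conj(0) + 6*(-1)*conj(-1)]
      = (1/24)[(9) + (6) + (3) + (0) + (6)] = 24/24 = 1
  <chi_1*chi_4, chi_5> = (1/24)[1*(3)*conj(3) + 6*(1)*conj(-1) + 3*(-1)*conj(-1) + 8*(0)*conj(0) + 6*(-1)*conj(1)]
      = (1/24)[(9) + (-6) + (3) + (0) + (-6)] = 0/24 = 0
Hence the multiplicities are chi_4: 1. Dimension check: dim(chi_1)*dim(chi_4) = 1*3 = 3 and sum (mult * dim) = 1*3 = 3.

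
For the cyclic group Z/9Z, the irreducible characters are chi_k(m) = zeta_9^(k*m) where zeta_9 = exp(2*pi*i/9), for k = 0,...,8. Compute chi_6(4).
chi_6(4) = zeta_9^24 = exp(-2*I*pi/3)

Argument: chi_6(4) = zeta_9^(6*4) = zeta_9^24. Since zeta_9^9 = 1, this equals zeta_9^6 = exp(2*pi*i*6/9) = exp(-2*I*pi/3).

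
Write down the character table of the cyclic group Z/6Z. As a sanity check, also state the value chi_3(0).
Character table of Z/6Z (irreps indexed chi_0,...,chi_5 with chi_k(m) = zeta_6^(k*m), zeta_6 = exp(2*pi*i/6)):
  irrep \ class  {0} (size 1)  {1} (size 1)    {2} (size 1)    {3} (size 1)  {4} (size 1)    {5} (size 1)  
  chi_0          1             1               1               1             1               1             
  chi_1          1             exp(I*pi/3)     exp(2*I*pi/3)   -1            exp(-2*I*pi/3)  exp(-I*pi/3)  
  chi_2          1             exp(2*I*pi/3)   exp(-2*I*pi/3)  1             exp(2*I*pi/3)   exp(-2*I*pi/3)
  chi_3          1             -1              1               -1            1               -1            
  chi_4          1             exp(-2*I*pi/3)  exp(2*I*pi/3)   1             exp(-2*I*pi/3)  exp(2*I*pi/3) 
  chi_5          1             exp(-I*pi/3)    exp(-2*I*pi/3)  -1            exp(2*I*pi/3)   exp(I*pi/3)   

Spot check: chi_3(0) = zeta_6^(3*0) = zeta_6^0 = 1.

Derivation: Z/6Z is abelian, so all 6 irreducible complex representations are 1-dimensional. They are given by chi_k(m) = zeta_6^(k*m) for k = 0,...,5. Row orthogonality: sum_m chi_k(m) conj(chi_l(m)) = 6 * [k = l].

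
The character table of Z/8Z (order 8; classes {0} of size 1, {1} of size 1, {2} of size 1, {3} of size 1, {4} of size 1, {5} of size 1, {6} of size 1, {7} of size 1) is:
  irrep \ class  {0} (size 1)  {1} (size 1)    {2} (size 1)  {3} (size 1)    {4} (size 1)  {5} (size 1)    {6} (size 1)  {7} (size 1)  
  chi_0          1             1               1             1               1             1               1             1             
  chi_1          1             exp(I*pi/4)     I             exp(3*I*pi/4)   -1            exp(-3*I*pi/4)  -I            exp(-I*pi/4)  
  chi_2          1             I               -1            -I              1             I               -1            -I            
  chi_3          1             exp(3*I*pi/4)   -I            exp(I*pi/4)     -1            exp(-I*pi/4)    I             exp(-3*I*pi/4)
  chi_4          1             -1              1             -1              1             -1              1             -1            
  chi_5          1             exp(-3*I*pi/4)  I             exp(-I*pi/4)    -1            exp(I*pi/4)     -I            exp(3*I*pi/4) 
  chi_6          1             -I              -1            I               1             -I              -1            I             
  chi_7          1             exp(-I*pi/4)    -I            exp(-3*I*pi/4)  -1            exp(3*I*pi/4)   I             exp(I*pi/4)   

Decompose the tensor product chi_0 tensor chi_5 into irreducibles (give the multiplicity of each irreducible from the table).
chi_0 tensor chi_5 = chi_5 (all other irreducibles have multiplicity 0).

Details: The character of a tensor product is the pointwise product (chi_0 * chi_5)(C) = chi_0(C) * chi_5(C):
  {0}: (1)*(1), {1}: (1)*(exp(-3*I*pi/4)), {2}: (1)*(I), {3}: (1)*(exp(-I*pi/4)), {4}: (1)*(-1), {5}: (1)*(exp(I*pi/4)), {6}: (1)*(-I), {7}: (1)*(exp(3*I*pi/4))
so (chi_0 * chi_5) takes values
  {0} -> 1, {1} -> exp(-3*I*pi/4), {2} -> I, {3} -> exp(-I*pi/4), {4} -> -1, {5} -> exp(I*pi/4), {6} -> -I, {7} -> exp(3*I*pi/4).
Now take the inner product of this character with each irreducible chi from the table, <chi_0*chi_5, chi> = (1/8) sum_C |C| (chi_0*chi_5)(C) conj(chi(C)):
  <chi_0*chi_5, chi_0> = (1/8)[1*(1)*conj(1) + 1*(exp(-3*I*pi/4))*conj(1) + 1*(I)*conj(1) + 1*(exp(-I*pi/4))*conj(1) + 1*(-1)*conj(1) + 1*(exp(I*pi/4))*conj(1) + 1*(-I)*conj(1) + 1*(exp(3*I*pi/4))*conj(1)]
      = (1/8)[(1) + (exp(-3*I*pi/4)) + (I) + (exp(-I*pi/4)) + (-1) + (exp(I*pi/4)) + (-I) + (exp(3*I*pi/4))] = 0/8 = 0
  <chi_0*chi_5, chi_1> = (1/8)[1*(1)*conj(1) + 1*(exp(-3*I*pi/4))*conj(exp(I*pi/4)) + 1*(I)*conj(I) + 1*(exp(-I*pi/4))*conj(exp(3*I*pi/4)) + 1*(-1)*conj(-1) + 1*(exp(I*pi/4))*conj(exp(-3*I*pi/4)) + 1*(-I)*conj(-I) + 1*(exp(3*I*pi/4))*conj(exp(-I*pi/4))]
      = (1/8)[(1) + (-1) + (1) + (-1) + (1) + (-1) + (1) + (-1)] = 0/8 = 0
  <chi_0*chi_5, chi_2> = (1/8)[1*(1)*conj(1) + 1*(exp(-3*I*pi/4))*conj(I) + 1*(I)*conj(-1) + 1*(exp(-I*pi/4))*conj(-I) + 1*(-1)*conj(1) + 1*(exp(I*pi/4))*conj(I) + 1*(-I)*conj(-1) + 1*(exp(3*I*pi/4))*conj(-I)]
      = (1/8)[(1) + (-exp(-I*pi/4)) + (-I) + (exp(I*pi/4)) + (-1) + (-exp(3*I*pi/4)) + (I) + (exp(-3*I*pi/4))] = 0/8 = 0
  <chi_0*chi_5, chi_3> = (1/8)[1*(1)*conj(1) + 1*(exp(-3*I*pi/4))*conj(exp(3*I*pi/4)) + 1*(I)*conj(-I) + 1*(exp(-I*pi/4))*conj(exp(I*pi/4)) + 1*(-1)*conj(-1) + 1*(exp(I*pi/4))*conj(exp(-I*pi/4)) + 1*(-I)*conj(I) + 1*(exp(3*I*pi/4))*conj(exp(-3*I*pi/4))]
      = (1/8)[(1) + (I) + (-1) + (-I) + (1) + (I) + (-1) + (-I)] = 0/8 = 0
  <chi_0*chi_5, chi_4> = (1/8)[1*(1)*conj(1) + 1*(exp(-3*I*pi/4))*conj(-1) + 1*(I)*conj(1) + 1*(exp(-I*pi/4))*conj(-1) + 1*(-1)*conj(1) + 1*(exp(I*pi/4))*conj(-1) + 1*(-I)*conj(1) + 1*(exp(3*I*pi/4))*conj(-1)]
      = (1/8)[(1) + (-exp(-3*I*pi/4)) + (I) + (-exp(-I*pi/4)) + (-1) + (-exp(I*pi/4)) + (-I) + (-exp(3*I*pi/4))] = 0/8 = 0
  <chi_0*chi_5, chi_5> = (1/8)[1*(1)*conj(1) + 1*(exp(-3*I*pi/4))*conj(exp(-3*I*pi/4)) + 1*(I)*conj(I) + 1*(exp(-I*pi/4))*conj(exp(-I*pi/4)) + 1*(-1)*conj(-1) + 1*(exp(I*pi/4))*conj(exp(I*pi/4)) + 1*(-I)*conj(-I) + 1*(exp(3*I*pi/4))*conj(exp(3*I*pi/4))]
      = (1/8)[(1) + (1) + (1) + (1) + (1) + (1) + (1) + (1)] = 8/8 = 1
  <chi_0*chi_5, chi_6> = (1/8)[1*(1)*conj(1) + 1*(exp(-3*I*pi/4))*conj(-I) + 1*(I)*conj(-1) + 1*(exp(-I*pi/4))*conj(I) + 1*(-1)*conj(1) + 1*(exp(I*pi/4))*conj(-I) + 1*(-I)*conj(-1) + 1*(exp(3*I*pi/4))*conj(I)]
      = (1/8)[(1) + (exp(-I*pi/4)) + (-I) + (-exp(I*pi/4)) + (-1) + (exp(3*I*pi/4)) + (I) + (-exp(-3*I*pi/4))] = 0/8 = 0
  <chi_0*chi_5, chi_7> = (1/8)[1*(1)*conj(1) + 1*(exp(-3*I*pi/4))*conj(exp(-I*pi/4)) + 1*(I)*conj(-I) + 1*(exp(-I*pi/4))*conj(exp(-3*I*pi/4)) + 1*(-1)*conj(-1) + 1*(exp(I*pi/4))*conj(exp(3*I*pi/4)) + 1*(-I)*conj(I) + 1*(exp(3*I*pi/4))*conj(exp(I*pi/4))]
      = (1/8)[(1) + (-I) + (-1) + (I) + (1) + (-I) + (-1) + (I)] = 0/8 = 0
(Exp terms are combined using exp(i*s)*conj(exp(i*t)) = exp(i*(s-t)), and sums of them are collapsed using the identity that for every m > 1 the m distinct m-th roots of unity sum to 0, e.g. 1 + exp(2*I*pi/3) + exp(-2*I*pi/3) = 0.)
Hence the multiplicities are chi_5: 1. Dimension check: dim(chi_0)*dim(chi_5) = 1*1 = 1 and sum (mult * dim) = 1*1 = 1.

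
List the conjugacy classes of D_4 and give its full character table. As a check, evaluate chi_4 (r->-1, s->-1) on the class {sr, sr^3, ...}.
Conjugacy classes: {e} of size 1, {r^2} of size 1, {r^1, r^3} of size 2, {s, sr^2, ...} of size 2, {sr, sr^3, ...} of size 2.
Character table:
  irrep \ class              {e} (size 1)  {r^2} (size 1)  {r^1, r^3} (size 2)  {s, sr^2, ...} (size 2)  {sr, sr^3, ...} (size 2)
  chi_1 (triv)               1             1               1                    1                        1                       
  chi_2 (sign: r->1, s->-1)  1             1               1                    -1                       -1                      
  chi_3 (r->-1, s->1)        1             1               -1                   1                        -1                      
  chi_4 (r->-1, s->-1)       1             1               -1                   -1                       1                       
  chi_5 (2d, j=1)            2             -2              0                    0                        0                       

Spot check: chi_4 (r->-1, s->-1) on {sr, sr^3, ...} = 1.

Reasoning: D_4 has order 2*4 = 8 with 5 conjugacy classes, hence 5 irreducibles. Sum of squared dims 1 + 1 + 1 + 1 + 4 = 8 = |G|. Linear characters come from the abelianisation; the 2-dimensional irreps have character r^k -> 2*cos(2*pi*j*k/4), reflections -> 0.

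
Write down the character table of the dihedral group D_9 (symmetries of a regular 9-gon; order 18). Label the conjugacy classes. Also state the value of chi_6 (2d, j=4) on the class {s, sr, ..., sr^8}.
Conjugacy classes: {e} of size 1, {r^1, r^8} of size 2, {r^2, r^7} of size 2, {r^3, r^6} of size 2, {r^4, r^5} of size 2, {s, sr, ..., sr^8} of size 9.
Character table:
  irrep \ class              {e} (size 1)  {r^1, r^8} (size 2)  {r^2, r^7} (size 2)  {r^3, r^6} (size 2)  {r^4, r^5} (size 2)  {s, sr, ..., sr^8} (size 9)
  chi_1 (triv)               1             1                    1                    1                    1                    1                          
  chi_2 (sign: r->1, s->-1)  1             1                    1                    1                    1                    -1                         
  chi_3 (2d, j=1)            2             2*cos(2*pi/9)        2*cos(4*pi/9)        -1                   -2*cos(pi/9)         0                          
  chi_4 (2d, j=2)            2             2*cos(4*pi/9)        -2*cos(pi/9)         -1                   2*cos(2*pi/9)        0                          
  chi_5 (2d, j=3)            2             -1                   -1                   2                    -1                   0                          
  chi_6 (2d, j=4)            2             -2*cos(pi/9)         2*cos(2*pi/9)        -1                   2*cos(4*pi/9)        0                          

Spot check: chi_6 (2d, j=4) on {s, sr, ..., sr^8} = 0.

Reasoning: D_9 has order 2*9 = 18 with 6 conjugacy classes, hence 6 irreducibles. Sum of squared dims 1 + 1 + 4 + 4 + 4 + 4 = 18 = |G|. Linear characters come from the abelianisation; the 2-dimensional irreps have character r^k -> 2*cos(2*pi*j*k/9), reflections -> 0.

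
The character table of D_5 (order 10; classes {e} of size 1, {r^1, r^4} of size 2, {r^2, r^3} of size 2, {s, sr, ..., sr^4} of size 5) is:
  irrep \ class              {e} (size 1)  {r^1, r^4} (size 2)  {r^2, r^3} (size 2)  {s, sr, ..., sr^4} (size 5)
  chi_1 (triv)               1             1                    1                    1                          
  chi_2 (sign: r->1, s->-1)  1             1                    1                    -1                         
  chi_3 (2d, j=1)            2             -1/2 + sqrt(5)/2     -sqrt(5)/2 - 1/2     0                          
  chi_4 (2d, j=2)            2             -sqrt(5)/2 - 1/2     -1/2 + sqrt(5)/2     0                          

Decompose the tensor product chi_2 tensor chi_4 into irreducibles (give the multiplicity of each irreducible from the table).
chi_2 tensor chi_4 = chi_4 (all other irreducibles have multiplicity 0).

The character of a tensor product is the pointwise product (chi_2 * chi_4)(C) = chi_2(C) * chi_4(C):
  {e}: (1)*(2), {r^1, r^4}: (1)*(-sqrt(5)/2 - 1/2), {r^2, r^3}: (1)*(-1/2 + sqrt(5)/2), {s, sr, ..., sr^4}: (-1)*(0)
so (chi_2 * chi_4) takes values
  {e} -> 2, {r^1, r^4} -> -sqrt(5)/2 - 1/2, {r^2, r^3} -> -1/2 + sqrt(5)/2, {s, sr, ..., sr^4} -> 0.
Now take the inner product of this character with each irreducible chi from the table, <chi_2*chi_4, chi> = (1/10) sum_C |C| (chi_2*chi_4)(C) conj(chi(C)):
  <chi_2*chi_4, chi_1> = (1/10)[1*(2)*conj(1) + 2*(-sqrt(5)/2 - 1/2)*conj(1) + 2*(-1/2 + sqrt(5)/2)*conj(1) + 5*(0)*conj(1)]
      = (1/10)[(2) + (-sqrt(5) - 1) + (-1 + sqrt(5)) + (0)] = 0/10 = 0
  <chi_2*chi_4, chi_2> = (1/10)[1*(2)*conj(1) + 2*(-sqrt(5)/2 - 1/2)*conj(1) + 2*(-1/2 + sqrt(5)/2)*conj(1) + 5*(0)*conj(-1)]
      = (1/10)[(2) + (-sqrt(5) - 1) + (-1 + sqrt(5)) + (0)] = 0/10 = 0
  <chi_2*chi_4, chi_3> = (1/10)[1*(2)*conj(2) + 2*(-sqrt(5)/2 - 1/2)*conj(-1/2 + sqrt(5)/2) + 2*(-1/2 + sqrt(5)/2)*conj(-sqrt(5)/2 - 1/2) + 5*(0)*conj(0)]
      = (1/10)[(4) + (-2) + (-2) + (0)] = 0/10 = 0
  <chi_2*chi_4, chi_4> = (1/10)[1*(2)*conj(2) + 2*(-sqrt(5)/2 - 1/2)*conj(-sqrt(5)/2 - 1/2) + 2*(-1/2 + sqrt(5)/2)*conj(-1/2 + sqrt(5)/2) + 5*(0)*conj(0)]
      = (1/10)[(4) + (sqrt(5) + 3) + (3 - sqrt(5)) + (0)] = 10/10 = 1
Hence the multiplicities are chi_4: 1. Dimension check: dim(chi_2)*dim(chi_4) = 1*2 = 2 and sum (mult * dim) = 1*2 = 2.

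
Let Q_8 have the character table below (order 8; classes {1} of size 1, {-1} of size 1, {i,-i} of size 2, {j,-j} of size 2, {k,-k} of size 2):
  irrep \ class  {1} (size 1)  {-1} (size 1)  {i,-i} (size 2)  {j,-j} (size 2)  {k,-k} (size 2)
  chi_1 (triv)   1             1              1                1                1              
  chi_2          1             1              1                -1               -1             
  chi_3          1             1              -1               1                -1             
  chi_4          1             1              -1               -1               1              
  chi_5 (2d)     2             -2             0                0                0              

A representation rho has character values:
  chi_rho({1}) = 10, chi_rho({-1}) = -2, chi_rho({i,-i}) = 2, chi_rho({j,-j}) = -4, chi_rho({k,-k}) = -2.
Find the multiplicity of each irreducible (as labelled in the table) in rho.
Multiplicities: chi_1: 0, chi_2: 3, chi_3: 0, chi_4: 1, chi_5: 3.

Why: Use <chi_rho, chi> = (1/|G|) sum_C |C| * chi_rho(C) * conj(chi(C)) with |G| = 8 for each irreducible chi in the table:
  <chi_rho, chi_1> = (1/8)[1*(10)*conj(1) + 1*(-2)*conj(1) + 2*(2)*conj(1) + 2*(-4)*conj(1) + 2*(-2)*conj(1)]
      = (1/8)[(10) + (-2) + (4) + (-8) + (-4)] = 0/8 = 0
  <chi_rho, chi_2> = (1/8)[1*(10)*conj(1) + 1*(-2)*conj(1) + 2*(2)*conj(1) + 2*(-4)*conj(-1) + 2*(-2)*conj(-1)]
      = (1/8)[(10) + (-2) + (4) + (8) + (4)] = 24/8 = 3
  <chi_rho, chi_3> = (1/8)[1*(10)*conj(1) + 1*(-2)*conj(1) + 2*(2)*conj(-1) + 2*(-4)*conj(1) + 2*(-2)*conj(-1)]
      = (1/8)[(10) + (-2) + (-4) + (-8) + (4)] = 0/8 = 0
  <chi_rho, chi_4> = (1/8)[1*(10)*conj(1) + 1*(-2)*conj(1) + 2*(2)*conj(-1) + 2*(-4)*conj(-1) + 2*(-2)*conj(1)]
      = (1/8)[(10) + (-2) + (-4) + (8) + (-4)] = 8/8 = 1
  <chi_rho, chi_5> = (1/8)[1*(10)*conj(2) + 1*(-2)*conj(-2) + 2*(2)*conj(0) + 2*(-4)*conj(0) + 2*(-2)*conj(0)]
      = (1/8)[(20) + (4) + (0) + (0) + (0)] = 24/8 = 3
Dimension check: dim(rho) = sum (mult * dim) = 0*1 + 3*1 + 0*1 + 1*1 + 3*2 = 10 = chi_rho(e) = 10.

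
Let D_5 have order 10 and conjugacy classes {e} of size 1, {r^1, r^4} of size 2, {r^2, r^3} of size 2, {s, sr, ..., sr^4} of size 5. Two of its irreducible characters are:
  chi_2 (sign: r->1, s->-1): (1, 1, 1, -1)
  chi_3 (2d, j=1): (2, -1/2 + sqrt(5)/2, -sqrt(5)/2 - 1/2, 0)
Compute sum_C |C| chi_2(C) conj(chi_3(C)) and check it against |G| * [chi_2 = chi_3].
Sum = 0; so <chi_2, chi_3> = 0 (distinct irreducibles are orthogonal).

Compute term by term over conjugacy classes (|C| * chi_2(C) * conj(chi_3(C))):
  1*(1)*conj(2) + 2*(1)*conj(-1/2 + sqrt(5)/2) + 2*(1)*conj(-sqrt(5)/2 - 1/2) + 5*(-1)*conj(0)
  = (2) + (-1 + sqrt(5)) + (-sqrt(5) - 1) + (0)
  = 0.
Dividing by |G| = 10 gives 0/10 = 0, matching the row-orthogonality relation <chi_2, chi_3> = [chi_2 = chi_3].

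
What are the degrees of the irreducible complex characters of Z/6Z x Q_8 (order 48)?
Dimensions: 1, 1, 1, 1, 1, 1, 1, 1, 1, 1, 1, 1, 1, 1, 1, 1, 1, 1, 1, 1, 1, 1, 1, 1, 2, 2, 2, 2, 2, 2

Working: There are 30 irreducibles (= number of conjugacy classes). Their dimensions d_i satisfy sum d_i^2 = |G| = 48: 1 + 1 + 1 + 1 + 1 + 1 + 1 + 1 + 1 + 1 + 1 + 1 + 1 + 1 + 1 + 1 + 1 + 1 + 1 + 1 + 1 + 1 + 1 + 1 + 4 + 4 + 4 + 4 + 4 + 4 = 48. (For the product with Z/6Z: each of the 6 1-dim characters of Z/6Z tensors with each irrep of Q_8, giving 6 copies of each Q_8-dimension.)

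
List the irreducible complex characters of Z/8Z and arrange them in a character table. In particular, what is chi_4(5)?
Character table of Z/8Z (irreps indexed chi_0,...,chi_7 with chi_k(m) = zeta_8^(k*m), zeta_8 = exp(2*pi*i/8)):
  irrep \ class  {0} (size 1)  {1} (size 1)    {2} (size 1)  {3} (size 1)    {4} (size 1)  {5} (size 1)    {6} (size 1)  {7} (size 1)  
  chi_0          1             1               1             1               1             1               1             1             
  chi_1          1             exp(I*pi/4)     I             exp(3*I*pi/4)   -1            exp(-3*I*pi/4)  -I            exp(-I*pi/4)  
  chi_2          1             I               -1            -I              1             I               -1            -I            
  chi_3          1             exp(3*I*pi/4)   -I            exp(I*pi/4)     -1            exp(-I*pi/4)    I             exp(-3*I*pi/4)
  chi_4          1             -1              1             -1              1             -1              1             -1            
  chi_5          1             exp(-3*I*pi/4)  I             exp(-I*pi/4)    -1            exp(I*pi/4)     -I            exp(3*I*pi/4) 
  chi_6          1             -I              -1            I               1             -I              -1            I             
  chi_7          1             exp(-I*pi/4)    -I            exp(-3*I*pi/4)  -1            exp(3*I*pi/4)   I             exp(I*pi/4)   

Spot check: chi_4(5) = zeta_8^(4*5) = zeta_8^20 = -1.

Solution. Z/8Z is abelian, so all 8 irreducible complex representations are 1-dimensional. They are given by chi_k(m) = zeta_8^(k*m) for k = 0,...,7. Row orthogonality: sum_m chi_k(m) conj(chi_l(m)) = 8 * [k = l].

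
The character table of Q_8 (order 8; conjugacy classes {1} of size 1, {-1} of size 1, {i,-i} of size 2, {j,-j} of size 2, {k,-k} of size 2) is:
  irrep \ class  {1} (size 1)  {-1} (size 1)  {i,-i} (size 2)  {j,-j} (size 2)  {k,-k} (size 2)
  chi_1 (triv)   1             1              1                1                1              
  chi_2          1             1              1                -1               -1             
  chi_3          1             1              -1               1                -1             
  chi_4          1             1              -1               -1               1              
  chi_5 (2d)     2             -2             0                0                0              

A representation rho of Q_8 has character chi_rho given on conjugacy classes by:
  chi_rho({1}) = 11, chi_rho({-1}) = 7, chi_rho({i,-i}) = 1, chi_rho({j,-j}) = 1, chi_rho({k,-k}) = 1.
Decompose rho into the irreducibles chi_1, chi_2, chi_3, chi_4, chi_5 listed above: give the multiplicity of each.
Multiplicities: chi_1: 3, chi_2: 2, chi_3: 2, chi_4: 2, chi_5: 1.

Solution. Use <chi_rho, chi> = (1/|G|) sum_C |C| * chi_rho(C) * conj(chi(C)) with |G| = 8 for each irreducible chi in the table:
  <chi_rho, chi_1> = (1/8)[1*(11)*conj(1) + 1*(7)*conj(1) + 2*(1)*conj(1) + 2*(1)*conj(1) + 2*(1)*conj(1)]
      = (1/8)[(11) + (7) + (2) + (2) + (2)] = 24/8 = 3
  <chi_rho, chi_2> = (1/8)[1*(11)*conj(1) + 1*(7)*conj(1) + 2*(1)*conj(1) + 2*(1)*conj(-1) + 2*(1)*conj(-1)]
      = (1/8)[(11) + (7) + (2) + (-2) + (-2)] = 16/8 = 2
  <chi_rho, chi_3> = (1/8)[1*(11)*conj(1) + 1*(7)*conj(1) + 2*(1)*conj(-1) + 2*(1)*conj(1) + 2*(1)*conj(-1)]
      = (1/8)[(11) + (7) + (-2) + (2) + (-2)] = 16/8 = 2
  <chi_rho, chi_4> = (1/8)[1*(11)*conj(1) + 1*(7)*conj(1) + 2*(1)*conj(-1) + 2*(1)*conj(-1) + 2*(1)*conj(1)]
      = (1/8)[(11) + (7) + (-2) + (-2) + (2)] = 16/8 = 2
  <chi_rho, chi_5> = (1/8)[1*(11)*conj(2) + 1*(7)*conj(-2) + 2*(1)*conj(0) + 2*(1)*conj(0) + 2*(1)*conj(0)]
      = (1/8)[(22) + (-14) + (0) + (0) + (0)] = 8/8 = 1
Dimension check: dim(rho) = sum (mult * dim) = 3*1 + 2*1 + 2*1 + 2*1 + 1*2 = 11 = chi_rho(e) = 11.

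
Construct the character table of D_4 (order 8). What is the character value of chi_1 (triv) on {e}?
Conjugacy classes: {e} of size 1, {r^2} of size 1, {r^1, r^3} of size 2, {s, sr^2, ...} of size 2, {sr, sr^3, ...} of size 2.
Character table:
  irrep \ class              {e} (size 1)  {r^2} (size 1)  {r^1, r^3} (size 2)  {s, sr^2, ...} (size 2)  {sr, sr^3, ...} (size 2)
  chi_1 (triv)               1             1               1                    1                        1                       
  chi_2 (sign: r->1, s->-1)  1             1               1                    -1                       -1                      
  chi_3 (r->-1, s->1)        1             1               -1                   1                        -1                      
  chi_4 (r->-1, s->-1)       1             1               -1                   -1                       1                       
  chi_5 (2d, j=1)            2             -2              0                    0                        0                       

Spot check: chi_1 (triv) on {e} = 1.

Details: D_4 has order 2*4 = 8 with 5 conjugacy classes, hence 5 irreducibles. Sum of squared dims 1 + 1 + 1 + 1 + 4 = 8 = |G|. Linear characters come from the abelianisation; the 2-dimensional irreps have character r^k -> 2*cos(2*pi*j*k/4), reflections -> 0.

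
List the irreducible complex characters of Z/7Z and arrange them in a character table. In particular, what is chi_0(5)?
Character table of Z/7Z (irreps indexed chi_0,...,chi_6 with chi_k(m) = zeta_7^(k*m), zeta_7 = exp(2*pi*i/7)):
  irrep \ class  {0} (size 1)  {1} (size 1)    {2} (size 1)    {3} (size 1)    {4} (size 1)    {5} (size 1)    {6} (size 1)  
  chi_0          1             1               1               1               1               1               1             
  chi_1          1             exp(2*I*pi/7)   exp(4*I*pi/7)   exp(6*I*pi/7)   exp(-6*I*pi/7)  exp(-4*I*pi/7)  exp(-2*I*pi/7)
  chi_2          1             exp(4*I*pi/7)   exp(-6*I*pi/7)  exp(-2*I*pi/7)  exp(2*I*pi/7)   exp(6*I*pi/7)   exp(-4*I*pi/7)
  chi_3          1             exp(6*I*pi/7)   exp(-2*I*pi/7)  exp(4*I*pi/7)   exp(-4*I*pi/7)  exp(2*I*pi/7)   exp(-6*I*pi/7)
  chi_4          1             exp(-6*I*pi/7)  exp(2*I*pi/7)   exp(-4*I*pi/7)  exp(4*I*pi/7)   exp(-2*I*pi/7)  exp(6*I*pi/7) 
  chi_5          1             exp(-4*I*pi/7)  exp(6*I*pi/7)   exp(2*I*pi/7)   exp(-2*I*pi/7)  exp(-6*I*pi/7)  exp(4*I*pi/7) 
  chi_6          1             exp(-2*I*pi/7)  exp(-4*I*pi/7)  exp(-6*I*pi/7)  exp(6*I*pi/7)   exp(4*I*pi/7)   exp(2*I*pi/7) 

Spot check: chi_0(5) = zeta_7^(0*5) = zeta_7^0 = 1.

Justification: Z/7Z is abelian, so all 7 irreducible complex representations are 1-dimensional. They are given by chi_k(m) = zeta_7^(k*m) for k = 0,...,6. Row orthogonality: sum_m chi_k(m) conj(chi_l(m)) = 7 * [k = l].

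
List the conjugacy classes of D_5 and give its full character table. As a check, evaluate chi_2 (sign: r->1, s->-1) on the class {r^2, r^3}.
Conjugacy classes: {e} of size 1, {r^1, r^4} of size 2, {r^2, r^3} of size 2, {s, sr, ..., sr^4} of size 5.
Character table:
  irrep \ class              {e} (size 1)  {r^1, r^4} (size 2)  {r^2, r^3} (size 2)  {s, sr, ..., sr^4} (size 5)
  chi_1 (triv)               1             1                    1                    1                          
  chi_2 (sign: r->1, s->-1)  1             1                    1                    -1                         
  chi_3 (2d, j=1)            2             -1/2 + sqrt(5)/2     -sqrt(5)/2 - 1/2     0                          
  chi_4 (2d, j=2)            2             -sqrt(5)/2 - 1/2     -1/2 + sqrt(5)/2     0                          

Spot check: chi_2 (sign: r->1, s->-1) on {r^2, r^3} = 1.

Derivation: D_5 has order 2*5 = 10 with 4 conjugacy classes, hence 4 irreducibles. Sum of squared dims 1 + 1 + 4 + 4 = 10 = |G|. Linear characters come from the abelianisation; the 2-dimensional irreps have character r^k -> 2*cos(2*pi*j*k/5), reflections -> 0.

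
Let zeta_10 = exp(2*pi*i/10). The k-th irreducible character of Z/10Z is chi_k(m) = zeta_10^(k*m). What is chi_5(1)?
chi_5(1) = zeta_10^5 = -1

Reasoning: chi_5(1) = zeta_10^(5*1) = zeta_10^5. Since zeta_10^10 = 1, this equals zeta_10^5 = exp(2*pi*i*5/10) = -1.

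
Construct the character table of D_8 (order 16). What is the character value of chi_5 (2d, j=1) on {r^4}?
Conjugacy classes: {e} of size 1, {r^4} of size 1, {r^1, r^7} of size 2, {r^2, r^6} of size 2, {r^3, r^5} of size 2, {s, sr^2, ...} of size 4, {sr, sr^3, ...} of size 4.
Character table:
  irrep \ class              {e} (size 1)  {r^4} (size 1)  {r^1, r^7} (size 2)  {r^2, r^6} (size 2)  {r^3, r^5} (size 2)  {s, sr^2, ...} (size 4)  {sr, sr^3, ...} (size 4)
  chi_1 (triv)               1             1               1                    1                    1                    1                        1                       
  chi_2 (sign: r->1, s->-1)  1             1               1                    1                    1                    -1                       -1                      
  chi_3 (r->-1, s->1)        1             1               -1                   1                    -1                   1                        -1                      
  chi_4 (r->-1, s->-1)       1             1               -1                   1                    -1                   -1                       1                       
  chi_5 (2d, j=1)            2             -2              sqrt(2)              0                    -sqrt(2)             0                        0                       
  chi_6 (2d, j=2)            2             2               0                    -2                   0                    0                        0                       
  chi_7 (2d, j=3)            2             -2              -sqrt(2)             0                    sqrt(2)              0                        0                       

Spot check: chi_5 (2d, j=1) on {r^4} = -2.

Details: D_8 has order 2*8 = 16 with 7 conjugacy classes, hence 7 irreducibles. Sum of squared dims 1 + 1 + 1 + 1 + 4 + 4 + 4 = 16 = |G|. Linear characters come from the abelianisation; the 2-dimensional irreps have character r^k -> 2*cos(2*pi*j*k/8), reflections -> 0.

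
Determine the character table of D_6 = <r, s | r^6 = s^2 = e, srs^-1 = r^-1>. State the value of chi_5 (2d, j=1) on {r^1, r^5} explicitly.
Conjugacy classes: {e} of size 1, {r^3} of size 1, {r^1, r^5} of size 2, {r^2, r^4} of size 2, {s, sr^2, ...} of size 3, {sr, sr^3, ...} of size 3.
Character table:
  irrep \ class              {e} (size 1)  {r^3} (size 1)  {r^1, r^5} (size 2)  {r^2, r^4} (size 2)  {s, sr^2, ...} (size 3)  {sr, sr^3, ...} (size 3)
  chi_1 (triv)               1             1               1                    1                    1                        1                       
  chi_2 (sign: r->1, s->-1)  1             1               1                    1                    -1                       -1                      
  chi_3 (r->-1, s->1)        1             -1              -1                   1                    1                        -1                      
  chi_4 (r->-1, s->-1)       1             -1              -1                   1                    -1                       1                       
  chi_5 (2d, j=1)            2             -2              1                    -1                   0                        0                       
  chi_6 (2d, j=2)            2             2               -1                   -1                   0                        0                       

Spot check: chi_5 (2d, j=1) on {r^1, r^5} = 1.

Argument: D_6 has order 2*6 = 12 with 6 conjugacy classes, hence 6 irreducibles. Sum of squared dims 1 + 1 + 1 + 1 + 4 + 4 = 12 = |G|. Linear characters come from the abelianisation; the 2-dimensional irreps have character r^k -> 2*cos(2*pi*j*k/6), reflections -> 0.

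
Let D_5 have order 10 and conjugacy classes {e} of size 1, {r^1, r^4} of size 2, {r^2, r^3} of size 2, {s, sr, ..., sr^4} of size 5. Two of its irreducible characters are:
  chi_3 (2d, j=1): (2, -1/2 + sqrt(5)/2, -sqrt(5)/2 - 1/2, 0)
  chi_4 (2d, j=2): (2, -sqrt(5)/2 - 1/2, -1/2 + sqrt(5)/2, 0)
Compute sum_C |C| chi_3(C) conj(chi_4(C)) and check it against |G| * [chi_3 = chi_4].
Sum = 0; so <chi_3, chi_4> = 0 (distinct irreducibles are orthogonal).

Explanation: Compute term by term over conjugacy classes (|C| * chi_3(C) * conj(chi_4(C))):
  1*(2)*conj(2) + 2*(-1/2 + sqrt(5)/2)*conj(-sqrt(5)/2 - 1/2) + 2*(-sqrt(5)/2 - 1/2)*conj(-1/2 + sqrt(5)/2) + 5*(0)*conj(0)
  = (4) + (-2) + (-2) + (0)
  = 0.
Dividing by |G| = 10 gives 0/10 = 0, matching the row-orthogonality relation <chi_3, chi_4> = [chi_3 = chi_4].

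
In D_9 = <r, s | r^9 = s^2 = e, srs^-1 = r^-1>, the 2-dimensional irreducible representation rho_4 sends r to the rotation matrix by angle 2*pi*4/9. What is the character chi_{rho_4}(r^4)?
chi_{rho_4}(r^4) = 2*cos(2*pi*4*4/9) = 2*cos(4*pi/9)

Proof sketch: rho_4(r^4) is rotation by angle 2*pi*4*4/9, whose trace is 2*cos(2*pi*4*4/9) = 2*cos(4*pi/9).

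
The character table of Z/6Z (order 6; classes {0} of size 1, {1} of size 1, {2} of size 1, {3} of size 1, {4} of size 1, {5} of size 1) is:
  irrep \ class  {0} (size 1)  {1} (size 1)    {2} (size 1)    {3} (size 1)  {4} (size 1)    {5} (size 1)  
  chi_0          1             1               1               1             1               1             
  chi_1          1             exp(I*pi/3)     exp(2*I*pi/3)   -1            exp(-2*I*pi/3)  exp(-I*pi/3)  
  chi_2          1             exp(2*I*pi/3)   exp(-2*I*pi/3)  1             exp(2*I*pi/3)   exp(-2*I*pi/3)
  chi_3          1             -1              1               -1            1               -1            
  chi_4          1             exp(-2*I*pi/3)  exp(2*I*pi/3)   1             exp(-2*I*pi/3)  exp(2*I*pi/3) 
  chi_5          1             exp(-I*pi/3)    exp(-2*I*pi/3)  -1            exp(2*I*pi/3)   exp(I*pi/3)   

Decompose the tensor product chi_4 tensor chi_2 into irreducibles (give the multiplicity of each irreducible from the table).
chi_4 tensor chi_2 = chi_0 (all other irreducibles have multiplicity 0).

Argument: The character of a tensor product is the pointwise product (chi_4 * chi_2)(C) = chi_4(C) * chi_2(C):
  {0}: (1)*(1), {1}: (exp(-2*I*pi/3))*(exp(2*I*pi/3)), {2}: (exp(2*I*pi/3))*(exp(-2*I*pi/3)), {3}: (1)*(1), {4}: (exp(-2*I*pi/3))*(exp(2*I*pi/3)), {5}: (exp(2*I*pi/3))*(exp(-2*I*pi/3))
so (chi_4 * chi_2) takes values
  {0} -> 1, {1} -> 1, {2} -> 1, {3} -> 1, {4} -> 1, {5} -> 1.
Now take the inner product of this character with each irreducible chi from the table, <chi_4*chi_2, chi> = (1/6) sum_C |C| (chi_4*chi_2)(C) conj(chi(C)):
  <chi_4*chi_2, chi_0> = (1/6)[1*(1)*conj(1) + 1*(1)*conj(1) + 1*(1)*conj(1) + 1*(1)*conj(1) + 1*(1)*conj(1) + 1*(1)*conj(1)]
      = (1/6)[(1) + (1) + (1) + (1) + (1) + (1)] = 6/6 = 1
  <chi_4*chi_2, chi_1> = (1/6)[1*(1)*conj(1) + 1*(1)*conj(exp(I*pi/3)) + 1*(1)*conj(exp(2*I*pi/3)) + 1*(1)*conj(-1) + 1*(1)*conj(exp(-2*I*pi/3)) + 1*(1)*conj(exp(-I*pi/3))]
      = (1/6)[(1) + (exp(-I*pi/3)) + (exp(-2*I*pi/3)) + (-1) + (exp(2*I*pi/3)) + (exp(I*pi/3))] = 0/6 = 0
  <chi_4*chi_2, chi_2> = (1/6)[1*(1)*conj(1) + 1*(1)*conj(exp(2*I*pi/3)) + 1*(1)*conj(exp(-2*I*pi/3)) + 1*(1)*conj(1) + 1*(1)*conj(exp(2*I*pi/3)) + 1*(1)*conj(exp(-2*I*pi/3))]
      = (1/6)[(1) + (exp(-2*I*pi/3)) + (exp(2*I*pi/3)) + (1) + (exp(-2*I*pi/3)) + (exp(2*I*pi/3))] = 0/6 = 0
  <chi_4*chi_2, chi_3> = (1/6)[1*(1)*conj(1) + 1*(1)*conj(-1) + 1*(1)*conj(1) + 1*(1)*conj(-1) + 1*(1)*conj(1) + 1*(1)*conj(-1)]
      = (1/6)[(1) + (-1) + (1) + (-1) + (1) + (-1)] = 0/6 = 0
  <chi_4*chi_2, chi_4> = (1/6)[1*(1)*conj(1) + 1*(1)*conj(exp(-2*I*pi/3)) + 1*(1)*conj(exp(2*I*pi/3)) + 1*(1)*conj(1) + 1*(1)*conj(exp(-2*I*pi/3)) + 1*(1)*conj(exp(2*I*pi/3))]
      = (1/6)[(1) + (exp(2*I*pi/3)) + (exp(-2*I*pi/3)) + (1) + (exp(2*I*pi/3)) + (exp(-2*I*pi/3))] = 0/6 = 0
  <chi_4*chi_2, chi_5> = (1/6)[1*(1)*conj(1) + 1*(1)*conj(exp(-I*pi/3)) + 1*(1)*conj(exp(-2*I*pi/3)) + 1*(1)*conj(-1) + 1*(1)*conj(exp(2*I*pi/3)) + 1*(1)*conj(exp(I*pi/3))]
      = (1/6)[(1) + (exp(I*pi/3)) + (exp(2*I*pi/3)) + (-1) + (exp(-2*I*pi/3)) + (exp(-I*pi/3))] = 0/6 = 0
(Exp terms are combined using exp(i*s)*conj(exp(i*t)) = exp(i*(s-t)), and sums of them are collapsed using the identity that for every m > 1 the m distinct m-th roots of unity sum to 0, e.g. 1 + exp(2*I*pi/3) + exp(-2*I*pi/3) = 0.)
Hence the multiplicities are chi_0: 1. Dimension check: dim(chi_4)*dim(chi_2) = 1*1 = 1 and sum (mult * dim) = 1*1 = 1.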